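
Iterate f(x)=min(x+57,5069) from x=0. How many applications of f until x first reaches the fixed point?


Step 1: x=0, cap=5069, increment=57
Step 2: x grows by 57 each step until capped at 5069; fixed point is x=5069
Step 3: iterations = ceil(5069/57) = 89

89


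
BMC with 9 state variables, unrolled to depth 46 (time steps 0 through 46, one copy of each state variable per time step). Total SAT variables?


BMC unrolls to depth k, creating one copy of each state var for steps 0..k.
Step count = 46 + 1 = 47 (steps 0 through 46)
Vars per step = 9
Total = 9 * 47 = 423

423


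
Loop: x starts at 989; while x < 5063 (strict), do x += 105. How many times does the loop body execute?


Step 1: x goes from 989 toward 5063 by 105; the body runs while x<5063, so iterations = ceil((bound-start)/step)
Step 2: Distance=4074
Step 3: ceil(4074/105)=39

39


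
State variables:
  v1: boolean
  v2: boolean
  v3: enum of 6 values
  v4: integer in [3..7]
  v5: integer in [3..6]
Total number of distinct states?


State space = product of domain sizes of all variables.
Domain sizes:
  v1 (boolean): 2
  v2 (boolean): 2
  v3 (enum of 6 values): 6
  v4 (integer in [3..7]): 5
  v5 (integer in [3..6]): 4
Product = 2 * 2 * 6 * 5 * 4 = 480

480


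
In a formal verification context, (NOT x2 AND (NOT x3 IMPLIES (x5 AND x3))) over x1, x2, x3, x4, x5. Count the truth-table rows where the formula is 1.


Formula: (NOT x2 AND (NOT x3 IMPLIES (x5 AND x3))) over 5 vars (32 rows)
Evaluate each row (x1, x2, x3, x4, x5 as bits, MSB first):
  row 0 [00000]: (NOT 0 AND (NOT 0 IMPLIES (0 AND 0))) -> 0
  row 1 [00001]: (NOT 0 AND (NOT 0 IMPLIES (1 AND 0))) -> 0
  row 2 [00010]: (NOT 0 AND (NOT 0 IMPLIES (0 AND 0))) -> 0
  row 3 [00011]: (NOT 0 AND (NOT 0 IMPLIES (1 AND 0))) -> 0
  row 4 [00100]: (NOT 0 AND (NOT 1 IMPLIES (0 AND 1))) -> 1
  row 5 [00101]: (NOT 0 AND (NOT 1 IMPLIES (1 AND 1))) -> 1
  row 6 [00110]: (NOT 0 AND (NOT 1 IMPLIES (0 AND 1))) -> 1
  row 7 [00111]: (NOT 0 AND (NOT 1 IMPLIES (1 AND 1))) -> 1
  row 8 [01000]: (NOT 1 AND (NOT 0 IMPLIES (0 AND 0))) -> 0
  row 9 [01001]: (NOT 1 AND (NOT 0 IMPLIES (1 AND 0))) -> 0
  row 10 [01010]: (NOT 1 AND (NOT 0 IMPLIES (0 AND 0))) -> 0
  row 11 [01011]: (NOT 1 AND (NOT 0 IMPLIES (1 AND 0))) -> 0
  row 12 [01100]: (NOT 1 AND (NOT 1 IMPLIES (0 AND 1))) -> 0
  row 13 [01101]: (NOT 1 AND (NOT 1 IMPLIES (1 AND 1))) -> 0
  row 14 [01110]: (NOT 1 AND (NOT 1 IMPLIES (0 AND 1))) -> 0
  row 15 [01111]: (NOT 1 AND (NOT 1 IMPLIES (1 AND 1))) -> 0
  row 16 [10000]: (NOT 0 AND (NOT 0 IMPLIES (0 AND 0))) -> 0
  row 17 [10001]: (NOT 0 AND (NOT 0 IMPLIES (1 AND 0))) -> 0
  row 18 [10010]: (NOT 0 AND (NOT 0 IMPLIES (0 AND 0))) -> 0
  row 19 [10011]: (NOT 0 AND (NOT 0 IMPLIES (1 AND 0))) -> 0
  row 20 [10100]: (NOT 0 AND (NOT 1 IMPLIES (0 AND 1))) -> 1
  row 21 [10101]: (NOT 0 AND (NOT 1 IMPLIES (1 AND 1))) -> 1
  row 22 [10110]: (NOT 0 AND (NOT 1 IMPLIES (0 AND 1))) -> 1
  row 23 [10111]: (NOT 0 AND (NOT 1 IMPLIES (1 AND 1))) -> 1
  row 24 [11000]: (NOT 1 AND (NOT 0 IMPLIES (0 AND 0))) -> 0
  row 25 [11001]: (NOT 1 AND (NOT 0 IMPLIES (1 AND 0))) -> 0
  row 26 [11010]: (NOT 1 AND (NOT 0 IMPLIES (0 AND 0))) -> 0
  row 27 [11011]: (NOT 1 AND (NOT 0 IMPLIES (1 AND 0))) -> 0
  row 28 [11100]: (NOT 1 AND (NOT 1 IMPLIES (0 AND 1))) -> 0
  row 29 [11101]: (NOT 1 AND (NOT 1 IMPLIES (1 AND 1))) -> 0
  row 30 [11110]: (NOT 1 AND (NOT 1 IMPLIES (0 AND 1))) -> 0
  row 31 [11111]: (NOT 1 AND (NOT 1 IMPLIES (1 AND 1))) -> 0
Full result column, 8 rows per line (x1,x2 fixed per line; x3,x4,x5 runs 000..111 left to right):
  rows 0-7 [x1,x2=00]: 00001111  (ones: 4)
  rows 8-15 [x1,x2=01]: 00000000  (ones: 0)
  rows 16-23 [x1,x2=10]: 00001111  (ones: 4)
  rows 24-31 [x1,x2=11]: 00000000  (ones: 0)
Count of 1-rows = 4+0+4+0 = 8

8


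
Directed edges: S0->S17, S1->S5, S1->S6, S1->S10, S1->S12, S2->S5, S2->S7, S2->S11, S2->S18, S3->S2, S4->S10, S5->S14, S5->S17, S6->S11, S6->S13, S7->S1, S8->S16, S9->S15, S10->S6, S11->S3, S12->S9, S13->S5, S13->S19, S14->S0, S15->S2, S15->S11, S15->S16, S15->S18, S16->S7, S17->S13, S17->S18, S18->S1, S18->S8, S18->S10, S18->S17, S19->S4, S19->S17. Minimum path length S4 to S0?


BFS layer-by-layer from S4:
  dist 0: {S4}
  dist 1: {S10}
  dist 2: {S6}
  dist 3: {S11, S13}
  dist 4: {S3, S5, S19}
  dist 5: {S2, S14, S17}
  dist 6: {S0, S7, S18}
  -> S0 reached at distance 6
Shortest path length = 6

6


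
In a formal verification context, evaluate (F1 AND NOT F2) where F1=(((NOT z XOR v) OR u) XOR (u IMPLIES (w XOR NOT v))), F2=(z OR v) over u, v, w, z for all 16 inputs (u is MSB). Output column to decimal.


F1 = (((NOT z XOR v) OR u) XOR (u IMPLIES (w XOR NOT v)))
F2 = (z OR v)
Counterexample to F1=>F2 is where F1=1 and F2=0.
Evaluate each row (bits = u,v,w,z, MSB first):
  row 0 [0000]: F1=0 F2=0 -> F1&~F2 -> 0
  row 1 [0001]: F1=1 F2=1 -> F1&~F2 -> 0
  row 2 [0010]: F1=0 F2=0 -> F1&~F2 -> 0
  row 3 [0011]: F1=1 F2=1 -> F1&~F2 -> 0
  row 4 [0100]: F1=1 F2=1 -> F1&~F2 -> 0
  row 5 [0101]: F1=0 F2=1 -> F1&~F2 -> 0
  row 6 [0110]: F1=1 F2=1 -> F1&~F2 -> 0
  row 7 [0111]: F1=0 F2=1 -> F1&~F2 -> 0
  row 8 [1000]: F1=0 F2=0 -> F1&~F2 -> 0
  row 9 [1001]: F1=0 F2=1 -> F1&~F2 -> 0
  row 10 [1010]: F1=1 F2=0 -> F1&~F2 -> 1
  row 11 [1011]: F1=1 F2=1 -> F1&~F2 -> 0
  row 12 [1100]: F1=1 F2=1 -> F1&~F2 -> 0
  row 13 [1101]: F1=1 F2=1 -> F1&~F2 -> 0
  row 14 [1110]: F1=0 F2=1 -> F1&~F2 -> 0
  row 15 [1111]: F1=0 F2=1 -> F1&~F2 -> 0
Full result column, 4 rows per line (u,v fixed per line; w,z runs 00..11 left to right):
  rows 0-3 [u,v=00]: 0000  = hex 0
  rows 4-7 [u,v=01]: 0000  = hex 0
  rows 8-11 [u,v=10]: 0010  = hex 2
  rows 12-15 [u,v=11]: 0000  = hex 0
Counterexample vector (row 0 .. row 15) = 0000000000100000
Output column grouped in 4s = 0000 0000 0010 0000 = 0x0020
Convert to decimal digit by digit (value = value*16 + digit):
  0 -> 0
  0*16 + 0 = 0
  0*16 + 2 = 2
  2*16 + 0 = 32
Decimal = 32

32


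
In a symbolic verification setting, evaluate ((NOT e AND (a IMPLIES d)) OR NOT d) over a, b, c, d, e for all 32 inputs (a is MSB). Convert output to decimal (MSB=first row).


Formula: ((NOT e AND (a IMPLIES d)) OR NOT d) over a, b, c, d, e (32 rows)
Evaluate each row (bits = a,b,c,d,e, MSB first):
  row 0 [00000]: ((NOT 0 AND (0 IMPLIES 0)) OR NOT 0) -> 1
  row 1 [00001]: ((NOT 1 AND (0 IMPLIES 0)) OR NOT 0) -> 1
  row 2 [00010]: ((NOT 0 AND (0 IMPLIES 1)) OR NOT 1) -> 1
  row 3 [00011]: ((NOT 1 AND (0 IMPLIES 1)) OR NOT 1) -> 0
  row 4 [00100]: ((NOT 0 AND (0 IMPLIES 0)) OR NOT 0) -> 1
  row 5 [00101]: ((NOT 1 AND (0 IMPLIES 0)) OR NOT 0) -> 1
  row 6 [00110]: ((NOT 0 AND (0 IMPLIES 1)) OR NOT 1) -> 1
  row 7 [00111]: ((NOT 1 AND (0 IMPLIES 1)) OR NOT 1) -> 0
  row 8 [01000]: ((NOT 0 AND (0 IMPLIES 0)) OR NOT 0) -> 1
  row 9 [01001]: ((NOT 1 AND (0 IMPLIES 0)) OR NOT 0) -> 1
  row 10 [01010]: ((NOT 0 AND (0 IMPLIES 1)) OR NOT 1) -> 1
  row 11 [01011]: ((NOT 1 AND (0 IMPLIES 1)) OR NOT 1) -> 0
  row 12 [01100]: ((NOT 0 AND (0 IMPLIES 0)) OR NOT 0) -> 1
  row 13 [01101]: ((NOT 1 AND (0 IMPLIES 0)) OR NOT 0) -> 1
  row 14 [01110]: ((NOT 0 AND (0 IMPLIES 1)) OR NOT 1) -> 1
  row 15 [01111]: ((NOT 1 AND (0 IMPLIES 1)) OR NOT 1) -> 0
  row 16 [10000]: ((NOT 0 AND (1 IMPLIES 0)) OR NOT 0) -> 1
  row 17 [10001]: ((NOT 1 AND (1 IMPLIES 0)) OR NOT 0) -> 1
  row 18 [10010]: ((NOT 0 AND (1 IMPLIES 1)) OR NOT 1) -> 1
  row 19 [10011]: ((NOT 1 AND (1 IMPLIES 1)) OR NOT 1) -> 0
  row 20 [10100]: ((NOT 0 AND (1 IMPLIES 0)) OR NOT 0) -> 1
  row 21 [10101]: ((NOT 1 AND (1 IMPLIES 0)) OR NOT 0) -> 1
  row 22 [10110]: ((NOT 0 AND (1 IMPLIES 1)) OR NOT 1) -> 1
  row 23 [10111]: ((NOT 1 AND (1 IMPLIES 1)) OR NOT 1) -> 0
  row 24 [11000]: ((NOT 0 AND (1 IMPLIES 0)) OR NOT 0) -> 1
  row 25 [11001]: ((NOT 1 AND (1 IMPLIES 0)) OR NOT 0) -> 1
  row 26 [11010]: ((NOT 0 AND (1 IMPLIES 1)) OR NOT 1) -> 1
  row 27 [11011]: ((NOT 1 AND (1 IMPLIES 1)) OR NOT 1) -> 0
  row 28 [11100]: ((NOT 0 AND (1 IMPLIES 0)) OR NOT 0) -> 1
  row 29 [11101]: ((NOT 1 AND (1 IMPLIES 0)) OR NOT 0) -> 1
  row 30 [11110]: ((NOT 0 AND (1 IMPLIES 1)) OR NOT 1) -> 1
  row 31 [11111]: ((NOT 1 AND (1 IMPLIES 1)) OR NOT 1) -> 0
Full result column, 4 rows per line (a,b,c fixed per line; d,e runs 00..11 left to right):
  rows 0-3 [a,b,c=000]: 1110  = hex E
  rows 4-7 [a,b,c=001]: 1110  = hex E
  rows 8-11 [a,b,c=010]: 1110  = hex E
  rows 12-15 [a,b,c=011]: 1110  = hex E
  rows 16-19 [a,b,c=100]: 1110  = hex E
  rows 20-23 [a,b,c=101]: 1110  = hex E
  rows 24-27 [a,b,c=110]: 1110  = hex E
  rows 28-31 [a,b,c=111]: 1110  = hex E
Output column (row 0 .. row 31) = 11101110111011101110111011101110
Output column grouped in 4s = 1110 1110 1110 1110 1110 1110 1110 1110 = 0xEEEEEEEE
Convert to decimal digit by digit (value = value*16 + digit):
  E -> 14
  14*16 + 14 (E) = 238
  238*16 + 14 (E) = 3822
  3822*16 + 14 (E) = 61166
  61166*16 + 14 (E) = 978670
  978670*16 + 14 (E) = 15658734
  15658734*16 + 14 (E) = 250539758
  250539758*16 + 14 (E) = 4008636142
Decimal = 4008636142

4008636142


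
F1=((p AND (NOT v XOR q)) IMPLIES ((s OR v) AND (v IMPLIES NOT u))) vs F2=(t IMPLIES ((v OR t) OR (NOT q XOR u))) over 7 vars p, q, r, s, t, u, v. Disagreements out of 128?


F1 = ((p AND (NOT v XOR q)) IMPLIES ((s OR v) AND (v IMPLIES NOT u)))
F2 = (t IMPLIES ((v OR t) OR (NOT q XOR u)))
Evaluate both on each of 128 rows (bits = p,q,r,s,t,u,v):
  row 0 [0000000]: F1=1 F2=1 -> 0
  row 1 [0000001]: F1=1 F2=1 -> 0
  row 2 [0000010]: F1=1 F2=1 -> 0
  row 3 [0000011]: F1=1 F2=1 -> 0
  row 4 [0000100]: F1=1 F2=1 -> 0
  (every remaining row is evaluated the same way; all 128 results are listed next)
Full result column, 8 rows per line (p,q,r,s fixed per line; t,u,v runs 000..111 left to right):
  rows 0-7 [p,q,r,s=0000]: 00000000  (ones: 0)
  rows 8-15 [p,q,r,s=0001]: 00000000  (ones: 0)
  rows 16-23 [p,q,r,s=0010]: 00000000  (ones: 0)
  rows 24-31 [p,q,r,s=0011]: 00000000  (ones: 0)
  rows 32-39 [p,q,r,s=0100]: 00000000  (ones: 0)
  rows 40-47 [p,q,r,s=0101]: 00000000  (ones: 0)
  rows 48-55 [p,q,r,s=0110]: 00000000  (ones: 0)
  rows 56-63 [p,q,r,s=0111]: 00000000  (ones: 0)
  rows 64-71 [p,q,r,s=1000]: 10101010  (ones: 4)
  rows 72-79 [p,q,r,s=1001]: 00000000  (ones: 0)
  rows 80-87 [p,q,r,s=1010]: 10101010  (ones: 4)
  rows 88-95 [p,q,r,s=1011]: 00000000  (ones: 0)
  rows 96-103 [p,q,r,s=1100]: 00010001  (ones: 2)
  rows 104-111 [p,q,r,s=1101]: 00010001  (ones: 2)
  rows 112-119 [p,q,r,s=1110]: 00010001  (ones: 2)
  rows 120-127 [p,q,r,s=1111]: 00010001  (ones: 2)
Disagreements = 0+0+0+0+0+0+0+0+4+0+4+0+2+2+2+2 = 16

16


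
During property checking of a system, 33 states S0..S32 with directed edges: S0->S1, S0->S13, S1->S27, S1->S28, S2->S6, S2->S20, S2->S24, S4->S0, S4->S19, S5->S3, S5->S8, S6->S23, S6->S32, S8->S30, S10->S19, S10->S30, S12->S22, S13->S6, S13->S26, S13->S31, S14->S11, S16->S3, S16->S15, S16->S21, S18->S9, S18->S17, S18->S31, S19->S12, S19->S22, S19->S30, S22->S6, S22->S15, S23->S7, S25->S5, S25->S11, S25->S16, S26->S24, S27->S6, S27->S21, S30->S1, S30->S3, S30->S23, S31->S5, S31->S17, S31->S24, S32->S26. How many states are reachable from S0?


BFS from S0:
  layer 0: {S0}
  layer 1: {S1, S13}
  layer 2: {S6, S26, S27, S28, S31}
  layer 3: {S5, S17, S21, S23, S24, S32}
  layer 4: {S3, S7, S8}
  layer 5: {S30}
Reachable set: {S0, S1, S3, S5, S6, S7, S8, S13, S17, S21, S23, S24, S26, S27, S28, S30, S31, S32}
Count = 18

18


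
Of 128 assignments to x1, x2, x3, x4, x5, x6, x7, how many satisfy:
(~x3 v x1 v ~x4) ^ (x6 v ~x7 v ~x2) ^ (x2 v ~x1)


CNF with 3 clauses over 7 vars (128 assignments).
An assignment satisfies CNF iff every clause has >=1 true literal.
Check each row (bits = x1,x2,x3,x4,x5,x6,x7; clause T/F shown):
  row 0 [0000000]: clauses=TTT -> 1
  row 1 [0000001]: clauses=TTT -> 1
  row 2 [0000010]: clauses=TTT -> 1
  row 3 [0000011]: clauses=TTT -> 1
  row 4 [0000100]: clauses=TTT -> 1
  (every remaining row is evaluated the same way; all 128 results are listed next)
Full result column, 8 rows per line (x1,x2,x3,x4 fixed per line; x5,x6,x7 runs 000..111 left to right):
  rows 0-7 [x1,x2,x3,x4=0000]: 11111111  (ones: 8)
  rows 8-15 [x1,x2,x3,x4=0001]: 11111111  (ones: 8)
  rows 16-23 [x1,x2,x3,x4=0010]: 11111111  (ones: 8)
  rows 24-31 [x1,x2,x3,x4=0011]: 00000000  (ones: 0)
  rows 32-39 [x1,x2,x3,x4=0100]: 10111011  (ones: 6)
  rows 40-47 [x1,x2,x3,x4=0101]: 10111011  (ones: 6)
  rows 48-55 [x1,x2,x3,x4=0110]: 10111011  (ones: 6)
  rows 56-63 [x1,x2,x3,x4=0111]: 00000000  (ones: 0)
  rows 64-71 [x1,x2,x3,x4=1000]: 00000000  (ones: 0)
  rows 72-79 [x1,x2,x3,x4=1001]: 00000000  (ones: 0)
  rows 80-87 [x1,x2,x3,x4=1010]: 00000000  (ones: 0)
  rows 88-95 [x1,x2,x3,x4=1011]: 00000000  (ones: 0)
  rows 96-103 [x1,x2,x3,x4=1100]: 10111011  (ones: 6)
  rows 104-111 [x1,x2,x3,x4=1101]: 10111011  (ones: 6)
  rows 112-119 [x1,x2,x3,x4=1110]: 10111011  (ones: 6)
  rows 120-127 [x1,x2,x3,x4=1111]: 10111011  (ones: 6)
Satisfying assignments = 8+8+8+0+6+6+6+0+0+0+0+0+6+6+6+6 = 66

66


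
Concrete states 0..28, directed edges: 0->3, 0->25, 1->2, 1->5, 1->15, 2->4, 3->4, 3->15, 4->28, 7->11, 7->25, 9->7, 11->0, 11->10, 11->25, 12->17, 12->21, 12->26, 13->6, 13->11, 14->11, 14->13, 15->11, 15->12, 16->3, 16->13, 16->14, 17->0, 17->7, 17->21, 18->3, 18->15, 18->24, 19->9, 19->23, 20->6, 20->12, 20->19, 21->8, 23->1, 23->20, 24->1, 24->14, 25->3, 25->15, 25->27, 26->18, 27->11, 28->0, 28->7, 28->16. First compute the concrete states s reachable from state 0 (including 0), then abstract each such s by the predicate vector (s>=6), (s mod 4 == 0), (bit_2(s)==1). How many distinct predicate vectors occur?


BFS from 0:
Concrete reachable: {0, 1, 2, 3, 4, 5, 6, 7, 8, 10, 11, 12, 13, 14, 15, 16, 17, 18, 21, 24, 25, 26, 27, 28}
Abstract via predicates (s>=6), (s mod 4 == 0), (bit_2(s)==1):
  (0,0,0) <- {1, 2, 3}
  (0,0,1) <- {5}
  (0,1,0) <- {0}
  (0,1,1) <- {4}
  (1,0,0) <- {10, 11, 17, 18, 25, 26, 27}
  (1,0,1) <- {6, 7, 13, 14, 15, 21}
  (1,1,0) <- {8, 16, 24}
  (1,1,1) <- {12, 28}
Distinct abstract states = 8

8


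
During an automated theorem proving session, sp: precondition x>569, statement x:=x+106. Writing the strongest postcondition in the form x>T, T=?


Formula: sp(P, x:=E) = exists old_x. (x = E[old_x/x]) AND P[old_x/x] (old_x is the value of x before the assignment; eliminate old_x by solving x = E[old_x/x] for old_x)
Step 1: Precondition P: x>569, i.e. old_x > 569
Step 2: Assignment gives x = old_x + 106, so old_x = x - 106
Step 3: Substitute into P: x - 106 > 569
Step 4: Simplify: x > 569+106 = 675

675


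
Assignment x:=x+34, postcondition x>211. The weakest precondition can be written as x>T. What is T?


Formula: wp(x:=E, P) = P[E/x] (substitute E for x in postcondition)
Step 1: Postcondition: x>211
Step 2: Substitute x+34 for x: x+34>211
Step 3: Solve for x: x > 211-34 = 177

177


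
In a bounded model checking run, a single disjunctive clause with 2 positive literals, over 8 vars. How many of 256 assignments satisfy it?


Step 1: Total=2^8=256
Step 2: Unsat when all 2 false: 2^6=64
Step 3: Sat=256-64=192

192


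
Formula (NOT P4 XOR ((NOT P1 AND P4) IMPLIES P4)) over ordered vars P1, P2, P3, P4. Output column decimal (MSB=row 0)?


Formula: (NOT P4 XOR ((NOT P1 AND P4) IMPLIES P4)) over P1, P2, P3, P4 (16 rows)
Evaluate each row (bits = P1,P2,P3,P4, MSB first):
  row 0 [0000]: (NOT 0 XOR ((NOT 0 AND 0) IMPLIES 0)) -> 0
  row 1 [0001]: (NOT 1 XOR ((NOT 0 AND 1) IMPLIES 1)) -> 1
  row 2 [0010]: (NOT 0 XOR ((NOT 0 AND 0) IMPLIES 0)) -> 0
  row 3 [0011]: (NOT 1 XOR ((NOT 0 AND 1) IMPLIES 1)) -> 1
  row 4 [0100]: (NOT 0 XOR ((NOT 0 AND 0) IMPLIES 0)) -> 0
  row 5 [0101]: (NOT 1 XOR ((NOT 0 AND 1) IMPLIES 1)) -> 1
  row 6 [0110]: (NOT 0 XOR ((NOT 0 AND 0) IMPLIES 0)) -> 0
  row 7 [0111]: (NOT 1 XOR ((NOT 0 AND 1) IMPLIES 1)) -> 1
  row 8 [1000]: (NOT 0 XOR ((NOT 1 AND 0) IMPLIES 0)) -> 0
  row 9 [1001]: (NOT 1 XOR ((NOT 1 AND 1) IMPLIES 1)) -> 1
  row 10 [1010]: (NOT 0 XOR ((NOT 1 AND 0) IMPLIES 0)) -> 0
  row 11 [1011]: (NOT 1 XOR ((NOT 1 AND 1) IMPLIES 1)) -> 1
  row 12 [1100]: (NOT 0 XOR ((NOT 1 AND 0) IMPLIES 0)) -> 0
  row 13 [1101]: (NOT 1 XOR ((NOT 1 AND 1) IMPLIES 1)) -> 1
  row 14 [1110]: (NOT 0 XOR ((NOT 1 AND 0) IMPLIES 0)) -> 0
  row 15 [1111]: (NOT 1 XOR ((NOT 1 AND 1) IMPLIES 1)) -> 1
Full result column, 4 rows per line (P1,P2 fixed per line; P3,P4 runs 00..11 left to right):
  rows 0-3 [P1,P2=00]: 0101  = hex 5
  rows 4-7 [P1,P2=01]: 0101  = hex 5
  rows 8-11 [P1,P2=10]: 0101  = hex 5
  rows 12-15 [P1,P2=11]: 0101  = hex 5
Output column (row 0 .. row 15) = 0101010101010101
Output column grouped in 4s = 0101 0101 0101 0101 = 0x5555
Convert to decimal digit by digit (value = value*16 + digit):
  5 -> 5
  5*16 + 5 = 85
  85*16 + 5 = 1365
  1365*16 + 5 = 21845
Decimal = 21845

21845


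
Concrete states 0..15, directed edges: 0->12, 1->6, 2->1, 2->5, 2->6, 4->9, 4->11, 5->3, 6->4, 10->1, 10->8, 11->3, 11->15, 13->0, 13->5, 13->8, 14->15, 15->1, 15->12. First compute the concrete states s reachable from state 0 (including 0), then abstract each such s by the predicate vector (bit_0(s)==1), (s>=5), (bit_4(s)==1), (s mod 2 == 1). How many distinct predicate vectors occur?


BFS from 0:
Concrete reachable: {0, 12}
Abstract via predicates (bit_0(s)==1), (s>=5), (bit_4(s)==1), (s mod 2 == 1):
  (0,0,0,0) <- {0}
  (0,1,0,0) <- {12}
Distinct abstract states = 2

2


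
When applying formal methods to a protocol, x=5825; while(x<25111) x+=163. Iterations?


Step 1: x goes from 5825 toward 25111 by 163; the body runs while x<25111, so iterations = ceil((bound-start)/step)
Step 2: Distance=19286
Step 3: ceil(19286/163)=119

119


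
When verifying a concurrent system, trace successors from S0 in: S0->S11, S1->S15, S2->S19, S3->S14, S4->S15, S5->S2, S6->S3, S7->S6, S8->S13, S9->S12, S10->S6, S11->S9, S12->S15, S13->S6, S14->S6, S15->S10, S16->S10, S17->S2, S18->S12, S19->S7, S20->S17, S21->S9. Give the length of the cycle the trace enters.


Trace from S0 until a state repeats:
  S0 -> S11 -> S9 -> S12 -> S15 -> S10 -> S6 -> S3 -> S14 -> S6
S6 first seen at step 6, revisited at step 9.
Cycle length = 9 - 6 = 3

3


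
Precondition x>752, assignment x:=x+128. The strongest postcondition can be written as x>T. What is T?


Formula: sp(P, x:=E) = exists old_x. (x = E[old_x/x]) AND P[old_x/x] (old_x is the value of x before the assignment; eliminate old_x by solving x = E[old_x/x] for old_x)
Step 1: Precondition P: x>752, i.e. old_x > 752
Step 2: Assignment gives x = old_x + 128, so old_x = x - 128
Step 3: Substitute into P: x - 128 > 752
Step 4: Simplify: x > 752+128 = 880

880


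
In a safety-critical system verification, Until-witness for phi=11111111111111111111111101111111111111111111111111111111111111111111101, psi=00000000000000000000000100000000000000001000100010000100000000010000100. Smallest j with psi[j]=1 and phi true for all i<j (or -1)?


(phi U psi) at 0: need smallest j with psi[j]=1 and phi[i]=1 for all i in [0,j).
Scan from step 0:
  step 0: phi=1, psi=0 -> continue
  step 1: phi=1, psi=0 -> continue
  step 2: phi=1, psi=0 -> continue
  step 3: phi=1, psi=0 -> continue
  step 23: psi=1 and phi held for [0,23) -> witness found
Witness step = 23

23


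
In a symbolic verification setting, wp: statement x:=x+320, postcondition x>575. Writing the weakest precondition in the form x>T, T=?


Formula: wp(x:=E, P) = P[E/x] (substitute E for x in postcondition)
Step 1: Postcondition: x>575
Step 2: Substitute x+320 for x: x+320>575
Step 3: Solve for x: x > 575-320 = 255

255


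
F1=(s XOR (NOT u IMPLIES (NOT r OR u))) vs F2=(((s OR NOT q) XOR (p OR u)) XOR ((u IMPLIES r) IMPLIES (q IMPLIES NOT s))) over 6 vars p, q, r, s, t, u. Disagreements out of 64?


F1 = (s XOR (NOT u IMPLIES (NOT r OR u)))
F2 = (((s OR NOT q) XOR (p OR u)) XOR ((u IMPLIES r) IMPLIES (q IMPLIES NOT s)))
Evaluate both on each of 64 rows (bits = p,q,r,s,t,u):
  row 0 [000000]: F1=1 F2=0 (differ) -> 1
  row 1 [000001]: F1=1 F2=1 -> 0
  row 2 [000010]: F1=1 F2=0 (differ) -> 1
  row 3 [000011]: F1=1 F2=1 -> 0
  row 4 [000100]: F1=0 F2=0 -> 0
  (every remaining row is evaluated the same way; all 64 results are listed next)
Full result column, 8 rows per line (p,q,r fixed per line; s,t,u runs 000..111 left to right):
  rows 0-7 [p,q,r=000]: 10100101  (ones: 4)
  rows 8-15 [p,q,r=001]: 00001111  (ones: 4)
  rows 16-23 [p,q,r=010]: 01011111  (ones: 6)
  rows 24-31 [p,q,r=011]: 11110000  (ones: 4)
  rows 32-39 [p,q,r=100]: 00001111  (ones: 4)
  rows 40-47 [p,q,r=101]: 10100101  (ones: 4)
  rows 48-55 [p,q,r=110]: 11110101  (ones: 6)
  rows 56-63 [p,q,r=111]: 01011010  (ones: 4)
Disagreements = 4+4+6+4+4+4+6+4 = 36

36


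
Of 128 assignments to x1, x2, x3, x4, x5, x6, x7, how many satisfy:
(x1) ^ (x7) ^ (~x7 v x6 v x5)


CNF with 3 clauses over 7 vars (128 assignments).
An assignment satisfies CNF iff every clause has >=1 true literal.
Check each row (bits = x1,x2,x3,x4,x5,x6,x7; clause T/F shown):
  row 0 [0000000]: clauses=FFT -> 0
  row 1 [0000001]: clauses=FTF -> 0
  row 2 [0000010]: clauses=FFT -> 0
  row 3 [0000011]: clauses=FTT -> 0
  row 4 [0000100]: clauses=FFT -> 0
  (every remaining row is evaluated the same way; all 128 results are listed next)
Full result column, 8 rows per line (x1,x2,x3,x4 fixed per line; x5,x6,x7 runs 000..111 left to right):
  rows 0-7 [x1,x2,x3,x4=0000]: 00000000  (ones: 0)
  rows 8-15 [x1,x2,x3,x4=0001]: 00000000  (ones: 0)
  rows 16-23 [x1,x2,x3,x4=0010]: 00000000  (ones: 0)
  rows 24-31 [x1,x2,x3,x4=0011]: 00000000  (ones: 0)
  rows 32-39 [x1,x2,x3,x4=0100]: 00000000  (ones: 0)
  rows 40-47 [x1,x2,x3,x4=0101]: 00000000  (ones: 0)
  rows 48-55 [x1,x2,x3,x4=0110]: 00000000  (ones: 0)
  rows 56-63 [x1,x2,x3,x4=0111]: 00000000  (ones: 0)
  rows 64-71 [x1,x2,x3,x4=1000]: 00010101  (ones: 3)
  rows 72-79 [x1,x2,x3,x4=1001]: 00010101  (ones: 3)
  rows 80-87 [x1,x2,x3,x4=1010]: 00010101  (ones: 3)
  rows 88-95 [x1,x2,x3,x4=1011]: 00010101  (ones: 3)
  rows 96-103 [x1,x2,x3,x4=1100]: 00010101  (ones: 3)
  rows 104-111 [x1,x2,x3,x4=1101]: 00010101  (ones: 3)
  rows 112-119 [x1,x2,x3,x4=1110]: 00010101  (ones: 3)
  rows 120-127 [x1,x2,x3,x4=1111]: 00010101  (ones: 3)
Satisfying assignments = 0+0+0+0+0+0+0+0+3+3+3+3+3+3+3+3 = 24

24


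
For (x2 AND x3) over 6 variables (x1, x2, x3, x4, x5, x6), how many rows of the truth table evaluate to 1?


Formula: (x2 AND x3) over 6 vars (64 rows)
Evaluate each row (x1, x2, x3, x4, x5, x6 as bits, MSB first):
  row 0 [000000]: (0 AND 0) -> 0
  row 1 [000001]: (0 AND 0) -> 0
  row 2 [000010]: (0 AND 0) -> 0
  row 3 [000011]: (0 AND 0) -> 0
  row 4 [000100]: (0 AND 0) -> 0
  (every remaining row is evaluated the same way; all 64 results are listed next)
Full result column, 8 rows per line (x1,x2,x3 fixed per line; x4,x5,x6 runs 000..111 left to right):
  rows 0-7 [x1,x2,x3=000]: 00000000  (ones: 0)
  rows 8-15 [x1,x2,x3=001]: 00000000  (ones: 0)
  rows 16-23 [x1,x2,x3=010]: 00000000  (ones: 0)
  rows 24-31 [x1,x2,x3=011]: 11111111  (ones: 8)
  rows 32-39 [x1,x2,x3=100]: 00000000  (ones: 0)
  rows 40-47 [x1,x2,x3=101]: 00000000  (ones: 0)
  rows 48-55 [x1,x2,x3=110]: 00000000  (ones: 0)
  rows 56-63 [x1,x2,x3=111]: 11111111  (ones: 8)
Count of 1-rows = 0+0+0+8+0+0+0+8 = 16

16


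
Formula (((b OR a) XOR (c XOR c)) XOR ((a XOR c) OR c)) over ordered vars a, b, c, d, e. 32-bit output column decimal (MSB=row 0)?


Formula: (((b OR a) XOR (c XOR c)) XOR ((a XOR c) OR c)) over a, b, c, d, e (32 rows)
Evaluate each row (bits = a,b,c,d,e, MSB first):
  row 0 [00000]: (((0 OR 0) XOR (0 XOR 0)) XOR ((0 XOR 0) OR 0)) -> 0
  row 1 [00001]: (((0 OR 0) XOR (0 XOR 0)) XOR ((0 XOR 0) OR 0)) -> 0
  row 2 [00010]: (((0 OR 0) XOR (0 XOR 0)) XOR ((0 XOR 0) OR 0)) -> 0
  row 3 [00011]: (((0 OR 0) XOR (0 XOR 0)) XOR ((0 XOR 0) OR 0)) -> 0
  row 4 [00100]: (((0 OR 0) XOR (1 XOR 1)) XOR ((0 XOR 1) OR 1)) -> 1
  row 5 [00101]: (((0 OR 0) XOR (1 XOR 1)) XOR ((0 XOR 1) OR 1)) -> 1
  row 6 [00110]: (((0 OR 0) XOR (1 XOR 1)) XOR ((0 XOR 1) OR 1)) -> 1
  row 7 [00111]: (((0 OR 0) XOR (1 XOR 1)) XOR ((0 XOR 1) OR 1)) -> 1
  row 8 [01000]: (((1 OR 0) XOR (0 XOR 0)) XOR ((0 XOR 0) OR 0)) -> 1
  row 9 [01001]: (((1 OR 0) XOR (0 XOR 0)) XOR ((0 XOR 0) OR 0)) -> 1
  row 10 [01010]: (((1 OR 0) XOR (0 XOR 0)) XOR ((0 XOR 0) OR 0)) -> 1
  row 11 [01011]: (((1 OR 0) XOR (0 XOR 0)) XOR ((0 XOR 0) OR 0)) -> 1
  row 12 [01100]: (((1 OR 0) XOR (1 XOR 1)) XOR ((0 XOR 1) OR 1)) -> 0
  row 13 [01101]: (((1 OR 0) XOR (1 XOR 1)) XOR ((0 XOR 1) OR 1)) -> 0
  row 14 [01110]: (((1 OR 0) XOR (1 XOR 1)) XOR ((0 XOR 1) OR 1)) -> 0
  row 15 [01111]: (((1 OR 0) XOR (1 XOR 1)) XOR ((0 XOR 1) OR 1)) -> 0
  row 16 [10000]: (((0 OR 1) XOR (0 XOR 0)) XOR ((1 XOR 0) OR 0)) -> 0
  row 17 [10001]: (((0 OR 1) XOR (0 XOR 0)) XOR ((1 XOR 0) OR 0)) -> 0
  row 18 [10010]: (((0 OR 1) XOR (0 XOR 0)) XOR ((1 XOR 0) OR 0)) -> 0
  row 19 [10011]: (((0 OR 1) XOR (0 XOR 0)) XOR ((1 XOR 0) OR 0)) -> 0
  row 20 [10100]: (((0 OR 1) XOR (1 XOR 1)) XOR ((1 XOR 1) OR 1)) -> 0
  row 21 [10101]: (((0 OR 1) XOR (1 XOR 1)) XOR ((1 XOR 1) OR 1)) -> 0
  row 22 [10110]: (((0 OR 1) XOR (1 XOR 1)) XOR ((1 XOR 1) OR 1)) -> 0
  row 23 [10111]: (((0 OR 1) XOR (1 XOR 1)) XOR ((1 XOR 1) OR 1)) -> 0
  row 24 [11000]: (((1 OR 1) XOR (0 XOR 0)) XOR ((1 XOR 0) OR 0)) -> 0
  row 25 [11001]: (((1 OR 1) XOR (0 XOR 0)) XOR ((1 XOR 0) OR 0)) -> 0
  row 26 [11010]: (((1 OR 1) XOR (0 XOR 0)) XOR ((1 XOR 0) OR 0)) -> 0
  row 27 [11011]: (((1 OR 1) XOR (0 XOR 0)) XOR ((1 XOR 0) OR 0)) -> 0
  row 28 [11100]: (((1 OR 1) XOR (1 XOR 1)) XOR ((1 XOR 1) OR 1)) -> 0
  row 29 [11101]: (((1 OR 1) XOR (1 XOR 1)) XOR ((1 XOR 1) OR 1)) -> 0
  row 30 [11110]: (((1 OR 1) XOR (1 XOR 1)) XOR ((1 XOR 1) OR 1)) -> 0
  row 31 [11111]: (((1 OR 1) XOR (1 XOR 1)) XOR ((1 XOR 1) OR 1)) -> 0
Full result column, 4 rows per line (a,b,c fixed per line; d,e runs 00..11 left to right):
  rows 0-3 [a,b,c=000]: 0000  = hex 0
  rows 4-7 [a,b,c=001]: 1111  = hex F
  rows 8-11 [a,b,c=010]: 1111  = hex F
  rows 12-15 [a,b,c=011]: 0000  = hex 0
  rows 16-19 [a,b,c=100]: 0000  = hex 0
  rows 20-23 [a,b,c=101]: 0000  = hex 0
  rows 24-27 [a,b,c=110]: 0000  = hex 0
  rows 28-31 [a,b,c=111]: 0000  = hex 0
Output column (row 0 .. row 31) = 00001111111100000000000000000000
Output column grouped in 4s = 0000 1111 1111 0000 0000 0000 0000 0000 = 0x0FF00000
Convert to decimal digit by digit (value = value*16 + digit):
  0 -> 0
  0*16 + 15 (F) = 15
  15*16 + 15 (F) = 255
  255*16 + 0 = 4080
  4080*16 + 0 = 65280
  65280*16 + 0 = 1044480
  1044480*16 + 0 = 16711680
  16711680*16 + 0 = 267386880
Decimal = 267386880

267386880


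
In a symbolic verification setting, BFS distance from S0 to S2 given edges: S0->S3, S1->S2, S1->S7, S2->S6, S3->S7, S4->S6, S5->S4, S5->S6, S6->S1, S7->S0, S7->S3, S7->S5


BFS layer-by-layer from S0:
  dist 0: {S0}
  dist 1: {S3}
  dist 2: {S7}
  dist 3: {S5}
  dist 4: {S4, S6}
  dist 5: {S1}
  dist 6: {S2}
  -> S2 reached at distance 6
Shortest path length = 6

6


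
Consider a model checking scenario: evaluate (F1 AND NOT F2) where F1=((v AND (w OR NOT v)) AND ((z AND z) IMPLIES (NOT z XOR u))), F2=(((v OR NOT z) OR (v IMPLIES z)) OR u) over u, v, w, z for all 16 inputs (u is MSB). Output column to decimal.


F1 = ((v AND (w OR NOT v)) AND ((z AND z) IMPLIES (NOT z XOR u)))
F2 = (((v OR NOT z) OR (v IMPLIES z)) OR u)
Counterexample to F1=>F2 is where F1=1 and F2=0.
Evaluate each row (bits = u,v,w,z, MSB first):
  row 0 [0000]: F1=0 F2=1 -> F1&~F2 -> 0
  row 1 [0001]: F1=0 F2=1 -> F1&~F2 -> 0
  row 2 [0010]: F1=0 F2=1 -> F1&~F2 -> 0
  row 3 [0011]: F1=0 F2=1 -> F1&~F2 -> 0
  row 4 [0100]: F1=0 F2=1 -> F1&~F2 -> 0
  row 5 [0101]: F1=0 F2=1 -> F1&~F2 -> 0
  row 6 [0110]: F1=1 F2=1 -> F1&~F2 -> 0
  row 7 [0111]: F1=0 F2=1 -> F1&~F2 -> 0
  row 8 [1000]: F1=0 F2=1 -> F1&~F2 -> 0
  row 9 [1001]: F1=0 F2=1 -> F1&~F2 -> 0
  row 10 [1010]: F1=0 F2=1 -> F1&~F2 -> 0
  row 11 [1011]: F1=0 F2=1 -> F1&~F2 -> 0
  row 12 [1100]: F1=0 F2=1 -> F1&~F2 -> 0
  row 13 [1101]: F1=0 F2=1 -> F1&~F2 -> 0
  row 14 [1110]: F1=1 F2=1 -> F1&~F2 -> 0
  row 15 [1111]: F1=1 F2=1 -> F1&~F2 -> 0
Full result column, 4 rows per line (u,v fixed per line; w,z runs 00..11 left to right):
  rows 0-3 [u,v=00]: 0000  = hex 0
  rows 4-7 [u,v=01]: 0000  = hex 0
  rows 8-11 [u,v=10]: 0000  = hex 0
  rows 12-15 [u,v=11]: 0000  = hex 0
Counterexample vector (row 0 .. row 15) = 0000000000000000
Output column grouped in 4s = 0000 0000 0000 0000 = 0x0000
Convert to decimal digit by digit (value = value*16 + digit):
  0 -> 0
  0*16 + 0 = 0
  0*16 + 0 = 0
  0*16 + 0 = 0
Decimal = 0

0


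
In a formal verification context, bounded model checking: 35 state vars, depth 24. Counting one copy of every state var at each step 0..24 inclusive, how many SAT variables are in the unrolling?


BMC unrolls to depth k, creating one copy of each state var for steps 0..k.
Step count = 24 + 1 = 25 (steps 0 through 24)
Vars per step = 35
Total = 35 * 25 = 875

875


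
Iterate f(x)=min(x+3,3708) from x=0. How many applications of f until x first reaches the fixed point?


Step 1: x=0, cap=3708, increment=3
Step 2: x grows by 3 each step until capped at 3708; fixed point is x=3708
Step 3: iterations = ceil(3708/3) = 1236

1236


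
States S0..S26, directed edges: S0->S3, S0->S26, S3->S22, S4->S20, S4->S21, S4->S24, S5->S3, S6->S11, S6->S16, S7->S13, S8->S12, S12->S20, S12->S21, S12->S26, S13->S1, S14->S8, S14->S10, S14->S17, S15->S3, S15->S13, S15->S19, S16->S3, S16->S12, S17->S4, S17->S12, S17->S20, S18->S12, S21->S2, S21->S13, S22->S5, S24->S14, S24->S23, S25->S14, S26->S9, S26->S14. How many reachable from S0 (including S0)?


BFS from S0:
  layer 0: {S0}
  layer 1: {S3, S26}
  layer 2: {S9, S14, S22}
  layer 3: {S5, S8, S10, S17}
  layer 4: {S4, S12, S20}
  layer 5: {S21, S24}
  layer 6: {S2, S13, S23}
  layer 7: {S1}
Reachable set: {S0, S1, S2, S3, S4, S5, S8, S9, S10, S12, S13, S14, S17, S20, S21, S22, S23, S24, S26}
Count = 19

19


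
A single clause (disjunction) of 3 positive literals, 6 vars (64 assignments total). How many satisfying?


Step 1: Total=2^6=64
Step 2: Unsat when all 3 false: 2^3=8
Step 3: Sat=64-8=56

56


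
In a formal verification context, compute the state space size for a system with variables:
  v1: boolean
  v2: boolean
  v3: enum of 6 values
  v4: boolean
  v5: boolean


State space = product of domain sizes of all variables.
Domain sizes:
  v1 (boolean): 2
  v2 (boolean): 2
  v3 (enum of 6 values): 6
  v4 (boolean): 2
  v5 (boolean): 2
Product = 2 * 2 * 6 * 2 * 2 = 96

96


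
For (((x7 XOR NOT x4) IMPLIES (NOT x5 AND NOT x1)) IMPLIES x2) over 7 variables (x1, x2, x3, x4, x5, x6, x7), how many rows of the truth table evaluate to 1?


Formula: (((x7 XOR NOT x4) IMPLIES (NOT x5 AND NOT x1)) IMPLIES x2) over 7 vars (128 rows)
Evaluate each row (x1, x2, x3, x4, x5, x6, x7 as bits, MSB first):
  row 0 [0000000]: (((0 XOR NOT 0) IMPLIES (NOT 0 AND NOT 0)) IMPLIES 0) -> 0
  row 1 [0000001]: (((1 XOR NOT 0) IMPLIES (NOT 0 AND NOT 0)) IMPLIES 0) -> 0
  row 2 [0000010]: (((0 XOR NOT 0) IMPLIES (NOT 0 AND NOT 0)) IMPLIES 0) -> 0
  row 3 [0000011]: (((1 XOR NOT 0) IMPLIES (NOT 0 AND NOT 0)) IMPLIES 0) -> 0
  row 4 [0000100]: (((0 XOR NOT 0) IMPLIES (NOT 1 AND NOT 0)) IMPLIES 0) -> 1
  (every remaining row is evaluated the same way; all 128 results are listed next)
Full result column, 8 rows per line (x1,x2,x3,x4 fixed per line; x5,x6,x7 runs 000..111 left to right):
  rows 0-7 [x1,x2,x3,x4=0000]: 00001010  (ones: 2)
  rows 8-15 [x1,x2,x3,x4=0001]: 00000101  (ones: 2)
  rows 16-23 [x1,x2,x3,x4=0010]: 00001010  (ones: 2)
  rows 24-31 [x1,x2,x3,x4=0011]: 00000101  (ones: 2)
  rows 32-39 [x1,x2,x3,x4=0100]: 11111111  (ones: 8)
  rows 40-47 [x1,x2,x3,x4=0101]: 11111111  (ones: 8)
  rows 48-55 [x1,x2,x3,x4=0110]: 11111111  (ones: 8)
  rows 56-63 [x1,x2,x3,x4=0111]: 11111111  (ones: 8)
  rows 64-71 [x1,x2,x3,x4=1000]: 10101010  (ones: 4)
  rows 72-79 [x1,x2,x3,x4=1001]: 01010101  (ones: 4)
  rows 80-87 [x1,x2,x3,x4=1010]: 10101010  (ones: 4)
  rows 88-95 [x1,x2,x3,x4=1011]: 01010101  (ones: 4)
  rows 96-103 [x1,x2,x3,x4=1100]: 11111111  (ones: 8)
  rows 104-111 [x1,x2,x3,x4=1101]: 11111111  (ones: 8)
  rows 112-119 [x1,x2,x3,x4=1110]: 11111111  (ones: 8)
  rows 120-127 [x1,x2,x3,x4=1111]: 11111111  (ones: 8)
Count of 1-rows = 2+2+2+2+8+8+8+8+4+4+4+4+8+8+8+8 = 88

88


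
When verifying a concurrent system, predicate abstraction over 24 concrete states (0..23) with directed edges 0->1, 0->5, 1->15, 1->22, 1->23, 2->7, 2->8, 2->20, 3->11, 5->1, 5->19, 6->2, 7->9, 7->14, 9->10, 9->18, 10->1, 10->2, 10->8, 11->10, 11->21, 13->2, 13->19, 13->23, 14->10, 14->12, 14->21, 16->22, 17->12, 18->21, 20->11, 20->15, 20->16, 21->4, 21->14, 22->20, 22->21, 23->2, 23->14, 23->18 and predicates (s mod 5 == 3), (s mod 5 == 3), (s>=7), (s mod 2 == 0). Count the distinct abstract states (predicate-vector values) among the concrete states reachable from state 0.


BFS from 0:
Concrete reachable: {0, 1, 2, 4, 5, 7, 8, 9, 10, 11, 12, 14, 15, 16, 18, 19, 20, 21, 22, 23}
Abstract via predicates (s mod 5 == 3), (s mod 5 == 3), (s>=7), (s mod 2 == 0):
  (0,0,0,0) <- {1, 5}
  (0,0,0,1) <- {0, 2, 4}
  (0,0,1,0) <- {7, 9, 11, 15, 19, 21}
  (0,0,1,1) <- {10, 12, 14, 16, 20, 22}
  (1,1,1,0) <- {23}
  (1,1,1,1) <- {8, 18}
Distinct abstract states = 6

6


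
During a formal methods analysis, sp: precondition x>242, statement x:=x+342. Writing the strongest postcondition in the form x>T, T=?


Formula: sp(P, x:=E) = exists old_x. (x = E[old_x/x]) AND P[old_x/x] (old_x is the value of x before the assignment; eliminate old_x by solving x = E[old_x/x] for old_x)
Step 1: Precondition P: x>242, i.e. old_x > 242
Step 2: Assignment gives x = old_x + 342, so old_x = x - 342
Step 3: Substitute into P: x - 342 > 242
Step 4: Simplify: x > 242+342 = 584

584


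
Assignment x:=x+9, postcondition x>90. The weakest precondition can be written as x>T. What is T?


Formula: wp(x:=E, P) = P[E/x] (substitute E for x in postcondition)
Step 1: Postcondition: x>90
Step 2: Substitute x+9 for x: x+9>90
Step 3: Solve for x: x > 90-9 = 81

81


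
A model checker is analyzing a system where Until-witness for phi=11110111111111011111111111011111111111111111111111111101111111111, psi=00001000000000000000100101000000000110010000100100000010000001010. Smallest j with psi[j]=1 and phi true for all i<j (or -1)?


(phi U psi) at 0: need smallest j with psi[j]=1 and phi[i]=1 for all i in [0,j).
Scan from step 0:
  step 0: phi=1, psi=0 -> continue
  step 1: phi=1, psi=0 -> continue
  step 2: phi=1, psi=0 -> continue
  step 3: phi=1, psi=0 -> continue
  step 4: psi=1 and phi held for [0,4) -> witness found
Witness step = 4

4


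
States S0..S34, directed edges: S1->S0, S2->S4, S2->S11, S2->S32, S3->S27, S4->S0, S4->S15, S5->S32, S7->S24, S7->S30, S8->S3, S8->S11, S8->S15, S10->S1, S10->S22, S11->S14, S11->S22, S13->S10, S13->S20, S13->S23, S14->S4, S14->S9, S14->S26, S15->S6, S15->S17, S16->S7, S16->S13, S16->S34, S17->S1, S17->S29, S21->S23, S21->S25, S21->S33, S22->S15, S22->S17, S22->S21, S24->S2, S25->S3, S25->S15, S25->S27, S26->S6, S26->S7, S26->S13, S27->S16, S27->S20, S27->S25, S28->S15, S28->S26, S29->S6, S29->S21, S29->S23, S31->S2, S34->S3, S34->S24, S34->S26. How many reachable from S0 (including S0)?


BFS from S0:
  layer 0: {S0}
Reachable set: {S0}
Count = 1

1


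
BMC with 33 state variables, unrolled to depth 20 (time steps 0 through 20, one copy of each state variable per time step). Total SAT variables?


BMC unrolls to depth k, creating one copy of each state var for steps 0..k.
Step count = 20 + 1 = 21 (steps 0 through 20)
Vars per step = 33
Total = 33 * 21 = 693

693


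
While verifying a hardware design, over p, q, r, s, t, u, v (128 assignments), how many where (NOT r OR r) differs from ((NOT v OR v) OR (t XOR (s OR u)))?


F1 = (NOT r OR r)
F2 = ((NOT v OR v) OR (t XOR (s OR u)))
Evaluate both on each of 128 rows (bits = p,q,r,s,t,u,v):
  row 0 [0000000]: F1=1 F2=1 -> 0
  row 1 [0000001]: F1=1 F2=1 -> 0
  row 2 [0000010]: F1=1 F2=1 -> 0
  row 3 [0000011]: F1=1 F2=1 -> 0
  row 4 [0000100]: F1=1 F2=1 -> 0
  (every remaining row is evaluated the same way; all 128 results are listed next)
Full result column, 8 rows per line (p,q,r,s fixed per line; t,u,v runs 000..111 left to right):
  rows 0-7 [p,q,r,s=0000]: 00000000  (ones: 0)
  rows 8-15 [p,q,r,s=0001]: 00000000  (ones: 0)
  rows 16-23 [p,q,r,s=0010]: 00000000  (ones: 0)
  rows 24-31 [p,q,r,s=0011]: 00000000  (ones: 0)
  rows 32-39 [p,q,r,s=0100]: 00000000  (ones: 0)
  rows 40-47 [p,q,r,s=0101]: 00000000  (ones: 0)
  rows 48-55 [p,q,r,s=0110]: 00000000  (ones: 0)
  rows 56-63 [p,q,r,s=0111]: 00000000  (ones: 0)
  rows 64-71 [p,q,r,s=1000]: 00000000  (ones: 0)
  rows 72-79 [p,q,r,s=1001]: 00000000  (ones: 0)
  rows 80-87 [p,q,r,s=1010]: 00000000  (ones: 0)
  rows 88-95 [p,q,r,s=1011]: 00000000  (ones: 0)
  rows 96-103 [p,q,r,s=1100]: 00000000  (ones: 0)
  rows 104-111 [p,q,r,s=1101]: 00000000  (ones: 0)
  rows 112-119 [p,q,r,s=1110]: 00000000  (ones: 0)
  rows 120-127 [p,q,r,s=1111]: 00000000  (ones: 0)
Disagreements = 0+0+0+0+0+0+0+0+0+0+0+0+0+0+0+0 = 0

0


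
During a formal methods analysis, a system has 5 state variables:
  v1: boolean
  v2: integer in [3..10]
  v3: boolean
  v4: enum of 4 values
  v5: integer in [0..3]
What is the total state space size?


State space = product of domain sizes of all variables.
Domain sizes:
  v1 (boolean): 2
  v2 (integer in [3..10]): 8
  v3 (boolean): 2
  v4 (enum of 4 values): 4
  v5 (integer in [0..3]): 4
Product = 2 * 8 * 2 * 4 * 4 = 512

512


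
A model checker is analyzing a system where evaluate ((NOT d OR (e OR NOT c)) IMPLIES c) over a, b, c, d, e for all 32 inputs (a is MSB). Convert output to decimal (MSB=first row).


Formula: ((NOT d OR (e OR NOT c)) IMPLIES c) over a, b, c, d, e (32 rows)
Evaluate each row (bits = a,b,c,d,e, MSB first):
  row 0 [00000]: ((NOT 0 OR (0 OR NOT 0)) IMPLIES 0) -> 0
  row 1 [00001]: ((NOT 0 OR (1 OR NOT 0)) IMPLIES 0) -> 0
  row 2 [00010]: ((NOT 1 OR (0 OR NOT 0)) IMPLIES 0) -> 0
  row 3 [00011]: ((NOT 1 OR (1 OR NOT 0)) IMPLIES 0) -> 0
  row 4 [00100]: ((NOT 0 OR (0 OR NOT 1)) IMPLIES 1) -> 1
  row 5 [00101]: ((NOT 0 OR (1 OR NOT 1)) IMPLIES 1) -> 1
  row 6 [00110]: ((NOT 1 OR (0 OR NOT 1)) IMPLIES 1) -> 1
  row 7 [00111]: ((NOT 1 OR (1 OR NOT 1)) IMPLIES 1) -> 1
  row 8 [01000]: ((NOT 0 OR (0 OR NOT 0)) IMPLIES 0) -> 0
  row 9 [01001]: ((NOT 0 OR (1 OR NOT 0)) IMPLIES 0) -> 0
  row 10 [01010]: ((NOT 1 OR (0 OR NOT 0)) IMPLIES 0) -> 0
  row 11 [01011]: ((NOT 1 OR (1 OR NOT 0)) IMPLIES 0) -> 0
  row 12 [01100]: ((NOT 0 OR (0 OR NOT 1)) IMPLIES 1) -> 1
  row 13 [01101]: ((NOT 0 OR (1 OR NOT 1)) IMPLIES 1) -> 1
  row 14 [01110]: ((NOT 1 OR (0 OR NOT 1)) IMPLIES 1) -> 1
  row 15 [01111]: ((NOT 1 OR (1 OR NOT 1)) IMPLIES 1) -> 1
  row 16 [10000]: ((NOT 0 OR (0 OR NOT 0)) IMPLIES 0) -> 0
  row 17 [10001]: ((NOT 0 OR (1 OR NOT 0)) IMPLIES 0) -> 0
  row 18 [10010]: ((NOT 1 OR (0 OR NOT 0)) IMPLIES 0) -> 0
  row 19 [10011]: ((NOT 1 OR (1 OR NOT 0)) IMPLIES 0) -> 0
  row 20 [10100]: ((NOT 0 OR (0 OR NOT 1)) IMPLIES 1) -> 1
  row 21 [10101]: ((NOT 0 OR (1 OR NOT 1)) IMPLIES 1) -> 1
  row 22 [10110]: ((NOT 1 OR (0 OR NOT 1)) IMPLIES 1) -> 1
  row 23 [10111]: ((NOT 1 OR (1 OR NOT 1)) IMPLIES 1) -> 1
  row 24 [11000]: ((NOT 0 OR (0 OR NOT 0)) IMPLIES 0) -> 0
  row 25 [11001]: ((NOT 0 OR (1 OR NOT 0)) IMPLIES 0) -> 0
  row 26 [11010]: ((NOT 1 OR (0 OR NOT 0)) IMPLIES 0) -> 0
  row 27 [11011]: ((NOT 1 OR (1 OR NOT 0)) IMPLIES 0) -> 0
  row 28 [11100]: ((NOT 0 OR (0 OR NOT 1)) IMPLIES 1) -> 1
  row 29 [11101]: ((NOT 0 OR (1 OR NOT 1)) IMPLIES 1) -> 1
  row 30 [11110]: ((NOT 1 OR (0 OR NOT 1)) IMPLIES 1) -> 1
  row 31 [11111]: ((NOT 1 OR (1 OR NOT 1)) IMPLIES 1) -> 1
Full result column, 4 rows per line (a,b,c fixed per line; d,e runs 00..11 left to right):
  rows 0-3 [a,b,c=000]: 0000  = hex 0
  rows 4-7 [a,b,c=001]: 1111  = hex F
  rows 8-11 [a,b,c=010]: 0000  = hex 0
  rows 12-15 [a,b,c=011]: 1111  = hex F
  rows 16-19 [a,b,c=100]: 0000  = hex 0
  rows 20-23 [a,b,c=101]: 1111  = hex F
  rows 24-27 [a,b,c=110]: 0000  = hex 0
  rows 28-31 [a,b,c=111]: 1111  = hex F
Output column (row 0 .. row 31) = 00001111000011110000111100001111
Output column grouped in 4s = 0000 1111 0000 1111 0000 1111 0000 1111 = 0x0F0F0F0F
Convert to decimal digit by digit (value = value*16 + digit):
  0 -> 0
  0*16 + 15 (F) = 15
  15*16 + 0 = 240
  240*16 + 15 (F) = 3855
  3855*16 + 0 = 61680
  61680*16 + 15 (F) = 986895
  986895*16 + 0 = 15790320
  15790320*16 + 15 (F) = 252645135
Decimal = 252645135

252645135
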